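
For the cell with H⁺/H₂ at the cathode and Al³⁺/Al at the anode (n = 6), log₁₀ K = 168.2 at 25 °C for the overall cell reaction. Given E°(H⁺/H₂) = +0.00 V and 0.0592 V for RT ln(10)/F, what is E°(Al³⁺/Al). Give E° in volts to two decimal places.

E°cell = (0.0592/n)·log K = (0.0592/6)(168.2) = +1.660 V.
Since H⁺/H₂ is the cathode and Al³⁺/Al the anode, E°cell = E°(H⁺/H₂) − E°(Al³⁺/Al).
So E°(Al³⁺/Al) = E°(H⁺/H₂) − E°cell = (+0.00) − (+1.660) = -1.66 V.

-1.66 V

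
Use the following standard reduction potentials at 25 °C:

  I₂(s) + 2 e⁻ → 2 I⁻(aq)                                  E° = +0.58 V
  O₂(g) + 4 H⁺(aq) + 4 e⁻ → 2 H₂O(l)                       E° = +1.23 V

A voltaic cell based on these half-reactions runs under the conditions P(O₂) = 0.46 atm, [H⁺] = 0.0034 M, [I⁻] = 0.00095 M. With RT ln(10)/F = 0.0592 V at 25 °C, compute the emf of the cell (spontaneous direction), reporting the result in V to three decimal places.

+0.320 V

O₂/H₂O is the cathode (higher E°), I₂/I⁻ the anode: E°cell = +1.23 − (+0.58) = +0.65 V, n = 4.
Overall: O₂(g) + 4 H⁺(aq) + 4 I⁻(aq) → 2 H₂O(l) + 2 I₂(s)
Q = 1 / (P(O₂)·[H⁺]^4·[I⁻]^4); log Q = 22.300.
E = E° − (0.0592/n) log Q = +0.65 − (0.0592/4)(22.300) = +0.320 V.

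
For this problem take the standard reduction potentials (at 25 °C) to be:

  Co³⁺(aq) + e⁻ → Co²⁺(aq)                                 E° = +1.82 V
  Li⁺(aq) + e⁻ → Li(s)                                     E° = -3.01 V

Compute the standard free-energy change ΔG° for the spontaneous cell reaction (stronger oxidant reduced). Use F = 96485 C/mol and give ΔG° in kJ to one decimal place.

Co³⁺/Co²⁺ (E° = +1.82 V) is the cathode; Li⁺/Li (E° = -3.01 V) is the anode, so E°cell = +4.83 V.
Balancing electrons gives n = 1 (lcm of 1 and 1).
ΔG° = −nFE° = −(1)(96485)(+4.83) = -466,023 J = -466.0 kJ.

-466.0 kJ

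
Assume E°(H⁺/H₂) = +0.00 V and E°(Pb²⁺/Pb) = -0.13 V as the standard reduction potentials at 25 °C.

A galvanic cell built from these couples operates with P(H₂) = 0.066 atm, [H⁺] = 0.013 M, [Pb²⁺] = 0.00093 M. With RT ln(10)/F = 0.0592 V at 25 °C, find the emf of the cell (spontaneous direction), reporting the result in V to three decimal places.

H⁺/H₂ is the cathode (higher E°), Pb²⁺/Pb the anode: E°cell = +0.00 − (-0.13) = +0.13 V, n = 2.
Overall: 2 H⁺(aq) + Pb(s) → H₂(g) + Pb²⁺(aq)
Q = P(H₂)·[Pb²⁺] / ([H⁺]^2); log Q = -0.440.
E = E° − (0.0592/n) log Q = +0.13 − (0.0592/2)(-0.440) = +0.143 V.

+0.143 V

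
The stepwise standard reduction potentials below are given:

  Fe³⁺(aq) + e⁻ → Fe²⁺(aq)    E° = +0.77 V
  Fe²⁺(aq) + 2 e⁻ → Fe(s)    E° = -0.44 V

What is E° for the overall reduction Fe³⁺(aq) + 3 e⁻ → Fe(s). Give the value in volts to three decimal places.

-0.037 V

Since ΔG° = −nFE° is additive over sequential reductions, n₃E°₃ = n₁E°₁ + n₂E°₂.
E°₃ = (1×+0.77 + 2×-0.44) / 3 = (-0.110) / 3 = -0.037 V.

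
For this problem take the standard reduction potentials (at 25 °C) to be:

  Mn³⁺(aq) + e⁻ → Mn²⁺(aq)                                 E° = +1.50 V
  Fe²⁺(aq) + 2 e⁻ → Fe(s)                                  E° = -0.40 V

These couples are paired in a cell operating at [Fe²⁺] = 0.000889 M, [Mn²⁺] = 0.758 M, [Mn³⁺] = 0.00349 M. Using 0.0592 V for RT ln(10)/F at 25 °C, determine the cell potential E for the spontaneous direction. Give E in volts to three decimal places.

+1.852 V

Mn³⁺/Mn²⁺ is the cathode (higher E°), Fe²⁺/Fe the anode: E°cell = +1.50 − (-0.40) = +1.90 V, n = 2.
Overall: 2 Mn³⁺(aq) + Fe(s) → 2 Mn²⁺(aq) + Fe²⁺(aq)
Q = [Mn²⁺]^2·[Fe²⁺] / ([Mn³⁺]^2); log Q = 1.623.
E = E° − (0.0592/n) log Q = +1.90 − (0.0592/2)(1.623) = +1.852 V.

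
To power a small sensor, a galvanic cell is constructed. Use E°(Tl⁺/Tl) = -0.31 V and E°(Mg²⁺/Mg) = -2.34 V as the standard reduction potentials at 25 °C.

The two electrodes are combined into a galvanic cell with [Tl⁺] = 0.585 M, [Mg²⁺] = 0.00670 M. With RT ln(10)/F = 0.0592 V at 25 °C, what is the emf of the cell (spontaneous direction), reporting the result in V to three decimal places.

Tl⁺/Tl is the cathode (higher E°), Mg²⁺/Mg the anode: E°cell = -0.31 − (-2.34) = +2.03 V, n = 2.
Overall: 2 Tl⁺(aq) + Mg(s) → 2 Tl(s) + Mg²⁺(aq)
Q = [Mg²⁺] / ([Tl⁺]^2); log Q = -1.708.
E = E° − (0.0592/n) log Q = +2.03 − (0.0592/2)(-1.708) = +2.081 V.

+2.081 V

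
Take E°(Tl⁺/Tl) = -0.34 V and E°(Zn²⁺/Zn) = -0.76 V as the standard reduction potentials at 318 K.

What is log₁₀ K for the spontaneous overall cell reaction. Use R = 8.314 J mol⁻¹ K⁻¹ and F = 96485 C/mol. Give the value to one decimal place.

Cathode: Tl⁺/Tl; anode: Zn²⁺/Zn. E°cell = (-0.34) − (-0.76) = +0.42 V, with n = 2.
ΔG° = −nFE° = −RT ln K, so ln K = nFE°/(RT) = (2)(96485)(+0.42) / ((8.314)(318)) = 30.655.
log₁₀ K = 30.655 / ln 10 = 13.3.

13.3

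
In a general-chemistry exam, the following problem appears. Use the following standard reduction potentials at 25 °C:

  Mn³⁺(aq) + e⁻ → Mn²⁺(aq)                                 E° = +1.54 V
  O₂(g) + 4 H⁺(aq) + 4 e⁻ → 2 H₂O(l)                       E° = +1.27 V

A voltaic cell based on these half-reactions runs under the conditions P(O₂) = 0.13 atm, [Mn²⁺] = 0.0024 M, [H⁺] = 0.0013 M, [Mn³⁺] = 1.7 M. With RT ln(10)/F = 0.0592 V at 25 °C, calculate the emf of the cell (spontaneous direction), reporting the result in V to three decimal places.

Mn³⁺/Mn²⁺ is the cathode (higher E°), O₂/H₂O the anode: E°cell = +1.54 − (+1.27) = +0.27 V, n = 4.
Overall: 4 Mn³⁺(aq) + 2 H₂O(l) → 4 Mn²⁺(aq) + O₂(g) + 4 H⁺(aq)
Q = [Mn²⁺]^4·P(O₂)·[H⁺]^4 / ([Mn³⁺]^4); log Q = -23.831.
E = E° − (0.0592/n) log Q = +0.27 − (0.0592/4)(-23.831) = +0.623 V.

+0.623 V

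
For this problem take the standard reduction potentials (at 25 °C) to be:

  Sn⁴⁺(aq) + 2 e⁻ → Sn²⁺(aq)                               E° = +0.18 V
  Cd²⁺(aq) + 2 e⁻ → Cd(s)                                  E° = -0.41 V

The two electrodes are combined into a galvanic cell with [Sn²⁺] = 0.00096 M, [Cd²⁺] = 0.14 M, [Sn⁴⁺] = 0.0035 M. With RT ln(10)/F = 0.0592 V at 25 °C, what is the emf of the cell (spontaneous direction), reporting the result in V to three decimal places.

Sn⁴⁺/Sn²⁺ is the cathode (higher E°), Cd²⁺/Cd the anode: E°cell = +0.18 − (-0.41) = +0.59 V, n = 2.
Overall: Sn⁴⁺(aq) + Cd(s) → Sn²⁺(aq) + Cd²⁺(aq)
Q = [Sn²⁺]·[Cd²⁺] / ([Sn⁴⁺]); log Q = -1.416.
E = E° − (0.0592/n) log Q = +0.59 − (0.0592/2)(-1.416) = +0.632 V.

+0.632 V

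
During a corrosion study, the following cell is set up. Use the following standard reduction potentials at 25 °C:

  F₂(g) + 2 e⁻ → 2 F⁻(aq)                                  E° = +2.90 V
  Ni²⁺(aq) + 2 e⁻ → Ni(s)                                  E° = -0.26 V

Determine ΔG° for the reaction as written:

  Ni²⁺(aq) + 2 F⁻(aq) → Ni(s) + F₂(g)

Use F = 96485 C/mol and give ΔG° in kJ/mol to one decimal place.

+609.8 kJ/mol

As written, Ni²⁺/Ni is reduced (cathode) and F₂/F⁻ is oxidised (anode), so E°cell = (-0.26) − (+2.90) = -3.16 V.
Balancing electrons gives n = 2.
ΔG° = −nFE° = −(2)(96485)(-3.16) = 609,785 J = +609.8 kJ/mol.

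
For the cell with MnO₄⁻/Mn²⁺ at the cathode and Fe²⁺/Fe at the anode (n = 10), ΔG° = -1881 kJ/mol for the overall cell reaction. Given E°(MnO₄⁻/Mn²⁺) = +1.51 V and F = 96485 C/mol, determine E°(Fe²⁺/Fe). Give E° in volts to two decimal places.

-0.44 V

E°cell = −ΔG°/(nF) = −(-1881×10³)/((10)(96485)) = +1.950 V.
Since MnO₄⁻/Mn²⁺ is the cathode and Fe²⁺/Fe the anode, E°cell = E°(MnO₄⁻/Mn²⁺) − E°(Fe²⁺/Fe).
So E°(Fe²⁺/Fe) = E°(MnO₄⁻/Mn²⁺) − E°cell = (+1.51) − (+1.950) = -0.44 V.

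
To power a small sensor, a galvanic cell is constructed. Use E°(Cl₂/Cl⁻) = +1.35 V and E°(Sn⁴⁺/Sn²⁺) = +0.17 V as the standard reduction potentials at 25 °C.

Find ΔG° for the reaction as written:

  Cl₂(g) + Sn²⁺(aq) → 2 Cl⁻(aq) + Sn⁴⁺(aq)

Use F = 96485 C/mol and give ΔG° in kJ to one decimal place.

As written, Cl₂/Cl⁻ is reduced (cathode) and Sn⁴⁺/Sn²⁺ is oxidised (anode), so E°cell = (+1.35) − (+0.17) = +1.18 V.
Balancing electrons gives n = 2.
ΔG° = −nFE° = −(2)(96485)(+1.18) = -227,705 J = -227.7 kJ.

-227.7 kJ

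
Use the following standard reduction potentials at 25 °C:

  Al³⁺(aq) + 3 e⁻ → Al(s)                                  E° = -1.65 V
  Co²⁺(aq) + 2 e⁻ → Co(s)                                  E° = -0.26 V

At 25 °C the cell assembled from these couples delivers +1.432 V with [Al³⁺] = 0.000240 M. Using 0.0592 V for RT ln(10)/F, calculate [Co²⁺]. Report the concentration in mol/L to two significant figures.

Co²⁺/Co is the cathode, Al³⁺/Al the anode: E°cell = +1.39 V, n = 6.
Overall reaction: 3 Co²⁺(aq) + 2 Al(s) → 3 Co(s) + 2 Al³⁺(aq); Q = [Al³⁺]^2/[Co²⁺]^3.
From E = E° − (0.0592/n) log Q: log Q = (E° − E)·n/0.0592 = (+1.39 − (+1.432))·6/0.0592 = -4.2568.
So 3·log[Co²⁺] = 2·log(0.00024) − log Q = -7.2396 − (-4.2568) = -2.9828; log[Co²⁺] = -2.9828 / 3 = -0.9943; [Co²⁺] = 10^(-0.9943) ≈ 0.10 M.

0.10 M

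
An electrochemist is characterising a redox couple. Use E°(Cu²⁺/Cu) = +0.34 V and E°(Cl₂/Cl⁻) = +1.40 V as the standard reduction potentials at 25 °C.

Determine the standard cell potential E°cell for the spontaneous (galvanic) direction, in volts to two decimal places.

+1.06 V

The Cl₂/Cl⁻ couple has the higher reduction potential, so it is the cathode; Cu²⁺/Cu is oxidised at the anode.
E°cell = E°(cathode) − E°(anode) = (+1.40) − (+0.34) = +1.06 V.
Since E°cell > 0, the reaction is spontaneous under standard conditions.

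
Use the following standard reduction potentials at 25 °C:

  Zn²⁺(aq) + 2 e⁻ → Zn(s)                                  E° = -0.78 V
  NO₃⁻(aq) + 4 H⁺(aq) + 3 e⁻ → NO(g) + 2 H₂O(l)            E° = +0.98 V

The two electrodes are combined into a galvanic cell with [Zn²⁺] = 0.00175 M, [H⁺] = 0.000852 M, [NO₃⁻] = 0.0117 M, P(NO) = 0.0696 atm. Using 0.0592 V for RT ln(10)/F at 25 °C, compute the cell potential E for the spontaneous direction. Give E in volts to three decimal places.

NO₃⁻/NO is the cathode (higher E°), Zn²⁺/Zn the anode: E°cell = +0.98 − (-0.78) = +1.76 V, n = 6.
Overall: 2 NO₃⁻(aq) + 8 H⁺(aq) + 3 Zn(s) → 2 NO(g) + 4 H₂O(l) + 3 Zn²⁺(aq)
Q = P(NO)^2·[Zn²⁺]^3 / ([NO₃⁻]^2·[H⁺]^8); log Q = 17.834.
E = E° − (0.0592/n) log Q = +1.76 − (0.0592/6)(17.834) = +1.584 V.

+1.584 V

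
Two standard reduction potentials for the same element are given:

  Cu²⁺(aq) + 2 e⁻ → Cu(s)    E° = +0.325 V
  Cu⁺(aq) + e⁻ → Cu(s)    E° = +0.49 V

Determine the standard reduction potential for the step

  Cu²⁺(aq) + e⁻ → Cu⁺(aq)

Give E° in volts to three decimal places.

Sequential free energies add, so n₃E°₃ = n₁E°₁ + n₂E°₂.
With n₃ = 2, and the known step contributing 1×(+0.49) V, the unknown satisfies 1·E° = 2×(+0.325) − 1×(+0.49) = +0.160.
E° = +0.160 / 1 = +0.160 V.

+0.160 V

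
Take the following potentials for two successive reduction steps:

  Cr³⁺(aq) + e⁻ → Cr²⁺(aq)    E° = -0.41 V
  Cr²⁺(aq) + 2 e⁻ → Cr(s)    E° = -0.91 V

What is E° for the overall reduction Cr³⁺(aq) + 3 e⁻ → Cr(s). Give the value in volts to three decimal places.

Standard free energies of sequential steps add: ΔG°₃ = ΔG°₁ + ΔG°₂, so n₃E°₃ = n₁E°₁ + n₂E°₂.
E°₃ = (1×-0.41 + 2×-0.91) / 3 = (-2.230) / 3 = -0.743 V.

-0.743 V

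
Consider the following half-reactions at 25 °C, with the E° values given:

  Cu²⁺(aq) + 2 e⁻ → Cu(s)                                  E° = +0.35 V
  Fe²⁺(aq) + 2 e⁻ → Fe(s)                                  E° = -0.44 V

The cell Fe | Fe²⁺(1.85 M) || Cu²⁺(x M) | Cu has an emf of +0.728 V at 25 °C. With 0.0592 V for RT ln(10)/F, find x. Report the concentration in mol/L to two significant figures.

0.015 M

Cu²⁺/Cu is the cathode, Fe²⁺/Fe the anode: E°cell = +0.79 V, n = 2.
Overall reaction: Cu²⁺(aq) + Fe(s) → Cu(s) + Fe²⁺(aq); Q = [Fe²⁺]^1/[Cu²⁺]^1.
From E = E° − (0.0592/n) log Q: log Q = (E° − E)·n/0.0592 = (+0.79 − (+0.728))·2/0.0592 = 2.0946.
So 1·log[Cu²⁺] = 1·log(1.85) − log Q = 0.2672 − (2.0946) = -1.8274; [Cu²⁺] = 10^(-1.8274) ≈ 0.015 M.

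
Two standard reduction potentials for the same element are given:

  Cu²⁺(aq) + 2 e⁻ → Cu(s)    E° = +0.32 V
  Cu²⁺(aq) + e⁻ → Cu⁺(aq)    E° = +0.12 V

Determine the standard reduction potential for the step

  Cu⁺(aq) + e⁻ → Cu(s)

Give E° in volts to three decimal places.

Sequential free energies add, so n₃E°₃ = n₁E°₁ + n₂E°₂.
With n₃ = 2, and the known step contributing 1×(+0.12) V, the unknown satisfies 1·E° = 2×(+0.32) − 1×(+0.12) = +0.520.
E° = +0.520 / 1 = +0.520 V.

+0.520 V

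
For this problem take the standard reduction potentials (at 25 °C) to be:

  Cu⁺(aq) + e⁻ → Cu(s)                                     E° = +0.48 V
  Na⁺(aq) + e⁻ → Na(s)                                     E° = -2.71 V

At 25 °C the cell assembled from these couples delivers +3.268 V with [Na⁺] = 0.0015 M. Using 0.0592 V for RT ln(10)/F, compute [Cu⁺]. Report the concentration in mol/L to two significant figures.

Cu⁺/Cu is the cathode, Na⁺/Na the anode: E°cell = +3.19 V, n = 1.
Overall reaction: Cu⁺(aq) + Na(s) → Cu(s) + Na⁺(aq); Q = [Na⁺]^1/[Cu⁺]^1.
From E = E° − (0.0592/n) log Q: log Q = (E° − E)·n/0.0592 = (+3.19 − (+3.268))·1/0.0592 = -1.3176.
So 1·log[Cu⁺] = 1·log(0.0015) − log Q = -2.8239 − (-1.3176) = -1.5063; [Cu⁺] = 10^(-1.5063) ≈ 0.031 M.

0.031 M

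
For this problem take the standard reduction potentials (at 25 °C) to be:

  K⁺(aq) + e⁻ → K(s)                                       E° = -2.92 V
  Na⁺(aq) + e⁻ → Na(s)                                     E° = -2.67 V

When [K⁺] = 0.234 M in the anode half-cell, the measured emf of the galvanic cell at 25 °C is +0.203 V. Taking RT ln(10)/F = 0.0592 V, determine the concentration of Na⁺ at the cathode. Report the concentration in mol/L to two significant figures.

Na⁺/Na is the cathode, K⁺/K the anode: E°cell = +0.25 V, n = 1.
Overall reaction: Na⁺(aq) + K(s) → Na(s) + K⁺(aq); Q = [K⁺]^1/[Na⁺]^1.
From E = E° − (0.0592/n) log Q: log Q = (E° − E)·n/0.0592 = (+0.25 − (+0.203))·1/0.0592 = 0.7939.
So 1·log[Na⁺] = 1·log(0.234) − log Q = -0.6308 − (0.7939) = -1.4247; [Na⁺] = 10^(-1.4247) ≈ 0.038 M.

0.038 M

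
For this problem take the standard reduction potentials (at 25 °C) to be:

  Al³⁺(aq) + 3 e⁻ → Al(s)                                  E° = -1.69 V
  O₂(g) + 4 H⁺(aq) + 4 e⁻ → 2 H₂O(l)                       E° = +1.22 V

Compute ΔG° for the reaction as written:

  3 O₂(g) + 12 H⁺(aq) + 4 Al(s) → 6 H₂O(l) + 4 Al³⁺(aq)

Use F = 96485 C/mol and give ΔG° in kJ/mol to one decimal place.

As written, O₂/H₂O is reduced (cathode) and Al³⁺/Al is oxidised (anode), so E°cell = (+1.22) − (-1.69) = +2.91 V.
Balancing electrons gives n = 12.
ΔG° = −nFE° = −(12)(96485)(+2.91) = -3,369,256 J = -3369.3 kJ/mol.

-3369.3 kJ/mol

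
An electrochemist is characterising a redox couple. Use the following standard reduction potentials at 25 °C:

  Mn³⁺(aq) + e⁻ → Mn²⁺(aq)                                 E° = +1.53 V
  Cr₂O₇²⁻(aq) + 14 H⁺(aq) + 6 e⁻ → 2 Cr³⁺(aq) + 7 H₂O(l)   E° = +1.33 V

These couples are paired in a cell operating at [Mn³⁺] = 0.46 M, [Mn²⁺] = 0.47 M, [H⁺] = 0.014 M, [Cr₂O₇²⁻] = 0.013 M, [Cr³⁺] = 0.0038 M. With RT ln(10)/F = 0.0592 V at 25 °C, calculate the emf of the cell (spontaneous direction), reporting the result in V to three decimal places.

Mn³⁺/Mn²⁺ is the cathode (higher E°), Cr₂O₇²⁻/Cr³⁺ the anode: E°cell = +1.53 − (+1.33) = +0.20 V, n = 6.
Overall: 6 Mn³⁺(aq) + 2 Cr³⁺(aq) + 7 H₂O(l) → 6 Mn²⁺(aq) + Cr₂O₇²⁻(aq) + 14 H⁺(aq)
Q = [Mn²⁺]^6·[Cr₂O₇²⁻]·[H⁺]^14 / ([Mn³⁺]^6·[Cr³⁺]^2); log Q = -22.944.
E = E° − (0.0592/n) log Q = +0.20 − (0.0592/6)(-22.944) = +0.426 V.

+0.426 V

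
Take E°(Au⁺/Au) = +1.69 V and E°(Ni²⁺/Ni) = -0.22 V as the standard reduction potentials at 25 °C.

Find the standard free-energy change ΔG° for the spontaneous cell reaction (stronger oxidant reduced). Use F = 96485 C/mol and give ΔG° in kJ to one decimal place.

Au⁺/Au (E° = +1.69 V) is the cathode; Ni²⁺/Ni (E° = -0.22 V) is the anode, so E°cell = +1.91 V.
Balancing electrons gives n = 2 (lcm of 1 and 2).
ΔG° = −nFE° = −(2)(96485)(+1.91) = -368,573 J = -368.6 kJ.

-368.6 kJ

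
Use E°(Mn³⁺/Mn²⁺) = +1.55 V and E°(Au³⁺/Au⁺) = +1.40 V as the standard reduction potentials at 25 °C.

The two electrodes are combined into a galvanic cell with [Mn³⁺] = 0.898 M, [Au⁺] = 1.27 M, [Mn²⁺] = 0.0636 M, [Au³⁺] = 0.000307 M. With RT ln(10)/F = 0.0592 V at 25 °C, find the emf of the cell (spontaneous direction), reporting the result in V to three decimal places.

+0.325 V

Mn³⁺/Mn²⁺ is the cathode (higher E°), Au³⁺/Au⁺ the anode: E°cell = +1.55 − (+1.40) = +0.15 V, n = 2.
Overall: 2 Mn³⁺(aq) + Au⁺(aq) → 2 Mn²⁺(aq) + Au³⁺(aq)
Q = [Mn²⁺]^2·[Au³⁺] / ([Mn³⁺]^2·[Au⁺]); log Q = -5.916.
E = E° − (0.0592/n) log Q = +0.15 − (0.0592/2)(-5.916) = +0.325 V.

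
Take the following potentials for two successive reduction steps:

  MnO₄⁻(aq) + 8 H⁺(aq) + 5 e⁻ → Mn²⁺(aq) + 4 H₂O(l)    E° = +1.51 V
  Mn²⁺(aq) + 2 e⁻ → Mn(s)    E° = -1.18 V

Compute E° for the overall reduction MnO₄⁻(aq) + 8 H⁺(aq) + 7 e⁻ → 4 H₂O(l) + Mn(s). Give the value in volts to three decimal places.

+0.741 V

Adding the free-energy changes (−nFE°) of the two steps gives −n₃FE°₃ = −n₁FE°₁ − n₂FE°₂.
E°₃ = (5×+1.51 + 2×-1.18) / 7 = (+5.190) / 7 = +0.741 V.
Simply averaging or adding the two E° values would be wrong; the electron-weighted sum is required.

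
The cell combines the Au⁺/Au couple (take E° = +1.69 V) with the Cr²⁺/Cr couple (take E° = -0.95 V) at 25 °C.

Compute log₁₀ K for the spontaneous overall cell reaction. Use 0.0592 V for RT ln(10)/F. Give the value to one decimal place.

Cathode: Au⁺/Au; anode: Cr²⁺/Cr. E°cell = +2.64 V, n = 2.
log K = nE°cell / 0.0592 = (2)(+2.64) / 0.0592 = 89.2.

89.2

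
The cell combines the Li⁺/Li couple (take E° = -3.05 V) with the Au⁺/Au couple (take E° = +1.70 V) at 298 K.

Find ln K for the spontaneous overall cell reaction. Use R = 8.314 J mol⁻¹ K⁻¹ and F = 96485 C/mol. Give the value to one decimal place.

Cathode: Au⁺/Au; anode: Li⁺/Li. E°cell = (+1.70) − (-3.05) = +4.75 V, with n = 1.
ΔG° = −nFE° = −RT ln K, so ln K = nFE°/(RT) = (1)(96485)(+4.75) / ((8.314)(298)) = 184.981.

185.0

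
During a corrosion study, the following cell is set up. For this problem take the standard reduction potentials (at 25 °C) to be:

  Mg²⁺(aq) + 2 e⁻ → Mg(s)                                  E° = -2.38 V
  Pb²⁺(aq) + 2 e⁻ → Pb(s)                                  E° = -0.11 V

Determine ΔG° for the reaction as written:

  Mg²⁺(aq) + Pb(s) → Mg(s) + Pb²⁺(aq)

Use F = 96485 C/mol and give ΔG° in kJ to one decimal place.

+438.0 kJ

As written, Mg²⁺/Mg is reduced (cathode) and Pb²⁺/Pb is oxidised (anode), so E°cell = (-2.38) − (-0.11) = -2.27 V.
Balancing electrons gives n = 2.
ΔG° = −nFE° = −(2)(96485)(-2.27) = 438,042 J = +438.0 kJ.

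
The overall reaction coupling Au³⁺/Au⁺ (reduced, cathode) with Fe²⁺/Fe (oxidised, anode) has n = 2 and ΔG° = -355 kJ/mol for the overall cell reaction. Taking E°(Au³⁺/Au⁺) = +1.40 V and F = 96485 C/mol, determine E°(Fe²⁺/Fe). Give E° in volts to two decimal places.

E°cell = −ΔG°/(nF) = −(-355×10³)/((2)(96485)) = +1.840 V.
Since Au³⁺/Au⁺ is the cathode and Fe²⁺/Fe the anode, E°cell = E°(Au³⁺/Au⁺) − E°(Fe²⁺/Fe).
So E°(Fe²⁺/Fe) = E°(Au³⁺/Au⁺) − E°cell = (+1.40) − (+1.840) = -0.44 V.

-0.44 V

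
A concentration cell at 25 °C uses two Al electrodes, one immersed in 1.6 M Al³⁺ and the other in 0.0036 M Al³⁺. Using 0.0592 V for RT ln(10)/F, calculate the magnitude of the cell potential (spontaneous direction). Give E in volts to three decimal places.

+0.052 V

For a concentration cell E°cell = 0. The 1.6 M side is the cathode (reduction is favoured where [Al³⁺] is higher).
With n = 3, E = −(0.0592/3) log([Al³⁺]ₐₙ/[Al³⁺]꜀ₐₜ) = −(0.0592/3) log(0.0036/1.6) = −(0.0592/3)(-2.648) = +0.052 V.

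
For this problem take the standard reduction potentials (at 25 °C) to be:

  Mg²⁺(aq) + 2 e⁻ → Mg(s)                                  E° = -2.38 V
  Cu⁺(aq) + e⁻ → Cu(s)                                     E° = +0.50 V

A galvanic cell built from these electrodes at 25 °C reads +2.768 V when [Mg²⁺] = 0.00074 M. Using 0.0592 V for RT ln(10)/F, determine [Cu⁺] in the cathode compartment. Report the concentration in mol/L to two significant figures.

0.00035 M

Cu⁺/Cu is the cathode, Mg²⁺/Mg the anode: E°cell = +2.88 V, n = 2.
Overall reaction: 2 Cu⁺(aq) + Mg(s) → 2 Cu(s) + Mg²⁺(aq); Q = [Mg²⁺]^1/[Cu⁺]^2.
From E = E° − (0.0592/n) log Q: log Q = (E° − E)·n/0.0592 = (+2.88 − (+2.768))·2/0.0592 = 3.7838.
So 2·log[Cu⁺] = 1·log(0.00074) − log Q = -3.1308 − (3.7838) = -6.9146; log[Cu⁺] = -6.9146 / 2 = -3.4573; [Cu⁺] = 10^(-3.4573) ≈ 0.00035 M.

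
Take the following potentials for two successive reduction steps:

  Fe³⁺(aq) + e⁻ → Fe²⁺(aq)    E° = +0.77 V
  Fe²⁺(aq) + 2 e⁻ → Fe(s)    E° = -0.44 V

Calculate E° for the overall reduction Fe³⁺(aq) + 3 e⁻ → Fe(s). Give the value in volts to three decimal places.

Standard free energies of sequential steps add: ΔG°₃ = ΔG°₁ + ΔG°₂, so n₃E°₃ = n₁E°₁ + n₂E°₂.
E°₃ = (1×+0.77 + 2×-0.44) / 3 = (-0.110) / 3 = -0.037 V.

-0.037 V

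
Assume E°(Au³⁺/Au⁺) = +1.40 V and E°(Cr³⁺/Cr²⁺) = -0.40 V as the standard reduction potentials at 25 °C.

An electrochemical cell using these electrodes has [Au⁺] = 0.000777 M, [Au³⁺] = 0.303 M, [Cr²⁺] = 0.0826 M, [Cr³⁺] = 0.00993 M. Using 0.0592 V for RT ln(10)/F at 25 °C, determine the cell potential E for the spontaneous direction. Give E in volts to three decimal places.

+1.931 V

Au³⁺/Au⁺ is the cathode (higher E°), Cr³⁺/Cr²⁺ the anode: E°cell = +1.40 − (-0.40) = +1.80 V, n = 2.
Overall: Au³⁺(aq) + 2 Cr²⁺(aq) → Au⁺(aq) + 2 Cr³⁺(aq)
Q = [Au⁺]·[Cr³⁺]^2 / ([Au³⁺]·[Cr²⁺]^2); log Q = -4.431.
E = E° − (0.0592/n) log Q = +1.80 − (0.0592/2)(-4.431) = +1.931 V.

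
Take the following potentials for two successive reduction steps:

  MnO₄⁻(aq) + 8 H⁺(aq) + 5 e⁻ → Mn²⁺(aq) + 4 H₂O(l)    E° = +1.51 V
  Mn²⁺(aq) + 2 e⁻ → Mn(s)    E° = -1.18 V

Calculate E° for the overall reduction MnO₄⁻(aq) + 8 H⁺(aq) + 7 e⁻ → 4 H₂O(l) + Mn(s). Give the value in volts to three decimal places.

+0.741 V

Since ΔG° = −nFE° is additive over sequential reductions, n₃E°₃ = n₁E°₁ + n₂E°₂.
E°₃ = (5×+1.51 + 2×-1.18) / 7 = (+5.190) / 7 = +0.741 V.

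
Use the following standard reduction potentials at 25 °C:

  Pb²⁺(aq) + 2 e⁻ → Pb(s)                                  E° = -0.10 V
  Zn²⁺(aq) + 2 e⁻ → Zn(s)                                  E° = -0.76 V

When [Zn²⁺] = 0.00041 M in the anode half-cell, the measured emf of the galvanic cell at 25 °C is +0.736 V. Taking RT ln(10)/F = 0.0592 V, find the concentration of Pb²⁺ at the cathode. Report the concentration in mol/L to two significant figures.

Pb²⁺/Pb is the cathode, Zn²⁺/Zn the anode: E°cell = +0.66 V, n = 2.
Overall reaction: Pb²⁺(aq) + Zn(s) → Pb(s) + Zn²⁺(aq); Q = [Zn²⁺]^1/[Pb²⁺]^1.
From E = E° − (0.0592/n) log Q: log Q = (E° − E)·n/0.0592 = (+0.66 − (+0.736))·2/0.0592 = -2.5676.
So 1·log[Pb²⁺] = 1·log(0.00041) − log Q = -3.3872 − (-2.5676) = -0.8196; [Pb²⁺] = 10^(-0.8196) ≈ 0.15 M.

0.15 M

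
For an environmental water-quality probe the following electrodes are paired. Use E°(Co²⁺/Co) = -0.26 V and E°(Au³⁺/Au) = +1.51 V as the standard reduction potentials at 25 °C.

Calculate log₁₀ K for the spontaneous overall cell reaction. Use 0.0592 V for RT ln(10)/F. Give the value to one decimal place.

179.4

Cathode: Au³⁺/Au; anode: Co²⁺/Co. E°cell = +1.77 V, n = 6.
log K = nE°cell / 0.0592 = (6)(+1.77) / 0.0592 = 179.4.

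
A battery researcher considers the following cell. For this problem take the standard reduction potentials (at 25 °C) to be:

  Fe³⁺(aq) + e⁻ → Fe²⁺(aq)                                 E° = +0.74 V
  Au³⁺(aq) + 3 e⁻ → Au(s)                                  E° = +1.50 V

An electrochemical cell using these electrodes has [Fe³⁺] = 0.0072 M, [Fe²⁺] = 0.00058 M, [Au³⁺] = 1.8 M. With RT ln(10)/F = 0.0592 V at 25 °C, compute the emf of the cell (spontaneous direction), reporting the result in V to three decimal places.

Au³⁺/Au is the cathode (higher E°), Fe³⁺/Fe²⁺ the anode: E°cell = +1.50 − (+0.74) = +0.76 V, n = 3.
Overall: Au³⁺(aq) + 3 Fe²⁺(aq) → Au(s) + 3 Fe³⁺(aq)
Q = [Fe³⁺]^3 / ([Au³⁺]·[Fe²⁺]^3); log Q = 3.026.
E = E° − (0.0592/n) log Q = +0.76 − (0.0592/3)(3.026) = +0.700 V.

+0.700 V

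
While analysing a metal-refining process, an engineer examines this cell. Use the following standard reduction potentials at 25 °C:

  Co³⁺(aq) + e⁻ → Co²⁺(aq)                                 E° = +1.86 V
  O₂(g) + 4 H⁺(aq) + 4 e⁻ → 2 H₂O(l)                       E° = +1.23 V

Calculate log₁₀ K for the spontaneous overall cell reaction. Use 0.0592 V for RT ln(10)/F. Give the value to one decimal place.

42.6

Cathode: Co³⁺/Co²⁺; anode: O₂/H₂O. E°cell = +0.63 V, n = 4.
log K = nE°cell / 0.0592 = (4)(+0.63) / 0.0592 = 42.6.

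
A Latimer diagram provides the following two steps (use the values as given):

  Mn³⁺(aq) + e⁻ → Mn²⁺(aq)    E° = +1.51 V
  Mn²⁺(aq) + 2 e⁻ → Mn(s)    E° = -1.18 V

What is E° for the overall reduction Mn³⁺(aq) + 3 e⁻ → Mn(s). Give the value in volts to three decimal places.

-0.283 V

Adding the free-energy changes (−nFE°) of the two steps gives −n₃FE°₃ = −n₁FE°₁ − n₂FE°₂.
E°₃ = (1×+1.51 + 2×-1.18) / 3 = (-0.850) / 3 = -0.283 V.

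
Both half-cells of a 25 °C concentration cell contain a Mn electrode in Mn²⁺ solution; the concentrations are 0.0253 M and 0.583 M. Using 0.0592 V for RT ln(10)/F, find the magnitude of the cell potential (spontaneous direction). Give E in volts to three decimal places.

+0.040 V

For a concentration cell E°cell = 0. The 0.583 M side is the cathode (reduction is favoured where [Mn²⁺] is higher).
With n = 2, E = −(0.0592/2) log([Mn²⁺]ₐₙ/[Mn²⁺]꜀ₐₜ) = −(0.0592/2) log(0.0253/0.583) = −(0.0592/2)(-1.363) = +0.040 V.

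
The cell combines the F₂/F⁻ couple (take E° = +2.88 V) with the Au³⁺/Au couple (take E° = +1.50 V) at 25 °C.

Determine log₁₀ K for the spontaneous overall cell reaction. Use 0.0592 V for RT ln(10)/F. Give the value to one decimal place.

139.9

Cathode: F₂/F⁻; anode: Au³⁺/Au. E°cell = +1.38 V, n = 6.
log K = nE°cell / 0.0592 = (6)(+1.38) / 0.0592 = 139.9.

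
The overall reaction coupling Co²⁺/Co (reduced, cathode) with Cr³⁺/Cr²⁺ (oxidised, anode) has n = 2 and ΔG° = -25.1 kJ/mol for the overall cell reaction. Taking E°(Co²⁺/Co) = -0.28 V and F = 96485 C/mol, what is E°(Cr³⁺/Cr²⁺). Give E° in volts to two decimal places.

-0.41 V

E°cell = −ΔG°/(nF) = −(-25.1×10³)/((2)(96485)) = +0.130 V.
Since Co²⁺/Co is the cathode and Cr³⁺/Cr²⁺ the anode, E°cell = E°(Co²⁺/Co) − E°(Cr³⁺/Cr²⁺).
So E°(Cr³⁺/Cr²⁺) = E°(Co²⁺/Co) − E°cell = (-0.28) − (+0.130) = -0.41 V.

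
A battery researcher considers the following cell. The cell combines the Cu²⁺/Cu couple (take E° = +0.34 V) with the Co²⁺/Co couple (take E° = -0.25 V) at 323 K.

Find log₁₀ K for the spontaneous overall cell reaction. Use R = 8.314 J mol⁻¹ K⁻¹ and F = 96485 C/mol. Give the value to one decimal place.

18.4

Cathode: Cu²⁺/Cu; anode: Co²⁺/Co. E°cell = (+0.34) − (-0.25) = +0.59 V, with n = 2.
ΔG° = −nFE° = −RT ln K, so ln K = nFE°/(RT) = (2)(96485)(+0.59) / ((8.314)(323)) = 42.396.
log₁₀ K = 42.396 / ln 10 = 18.4.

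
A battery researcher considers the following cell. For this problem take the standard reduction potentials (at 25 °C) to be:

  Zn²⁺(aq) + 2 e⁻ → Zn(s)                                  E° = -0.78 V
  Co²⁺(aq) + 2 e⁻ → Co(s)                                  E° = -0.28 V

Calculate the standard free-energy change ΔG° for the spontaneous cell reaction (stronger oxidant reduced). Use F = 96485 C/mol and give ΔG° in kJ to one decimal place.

Co²⁺/Co (E° = -0.28 V) is the cathode; Zn²⁺/Zn (E° = -0.78 V) is the anode, so E°cell = +0.50 V.
Balancing electrons gives n = 2 (lcm of 2 and 2).
ΔG° = −nFE° = −(2)(96485)(+0.50) = -96,485 J = -96.5 kJ.

-96.5 kJ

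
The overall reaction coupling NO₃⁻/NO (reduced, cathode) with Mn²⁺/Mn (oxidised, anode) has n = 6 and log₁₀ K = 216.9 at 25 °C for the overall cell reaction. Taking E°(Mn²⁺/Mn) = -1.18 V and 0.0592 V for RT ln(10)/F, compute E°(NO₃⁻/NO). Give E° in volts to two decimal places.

E°cell = (0.0592/n)·log K = (0.0592/6)(216.9) = +2.140 V.
Since NO₃⁻/NO is the cathode and Mn²⁺/Mn the anode, E°cell = E°(NO₃⁻/NO) − E°(Mn²⁺/Mn).
So E°(NO₃⁻/NO) = E°cell + E°(Mn²⁺/Mn) = +2.140 + (-1.18) = +0.96 V.

+0.96 V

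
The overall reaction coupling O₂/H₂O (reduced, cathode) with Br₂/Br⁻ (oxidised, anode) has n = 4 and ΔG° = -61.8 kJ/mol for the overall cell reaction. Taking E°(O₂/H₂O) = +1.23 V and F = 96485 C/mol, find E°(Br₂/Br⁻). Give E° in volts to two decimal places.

+1.07 V

E°cell = −ΔG°/(nF) = −(-61.8×10³)/((4)(96485)) = +0.160 V.
Since O₂/H₂O is the cathode and Br₂/Br⁻ the anode, E°cell = E°(O₂/H₂O) − E°(Br₂/Br⁻).
So E°(Br₂/Br⁻) = E°(O₂/H₂O) − E°cell = (+1.23) − (+0.160) = +1.07 V.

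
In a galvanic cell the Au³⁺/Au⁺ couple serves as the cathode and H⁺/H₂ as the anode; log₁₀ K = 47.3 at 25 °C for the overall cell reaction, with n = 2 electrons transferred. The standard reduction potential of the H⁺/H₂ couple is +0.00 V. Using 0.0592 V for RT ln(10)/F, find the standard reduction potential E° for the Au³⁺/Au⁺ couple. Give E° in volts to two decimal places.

+1.40 V

E°cell = (0.0592/n)·log K = (0.0592/2)(47.3) = +1.400 V.
Since Au³⁺/Au⁺ is the cathode and H⁺/H₂ the anode, E°cell = E°(Au³⁺/Au⁺) − E°(H⁺/H₂).
So E°(Au³⁺/Au⁺) = E°cell + E°(H⁺/H₂) = +1.400 + (+0.00) = +1.40 V.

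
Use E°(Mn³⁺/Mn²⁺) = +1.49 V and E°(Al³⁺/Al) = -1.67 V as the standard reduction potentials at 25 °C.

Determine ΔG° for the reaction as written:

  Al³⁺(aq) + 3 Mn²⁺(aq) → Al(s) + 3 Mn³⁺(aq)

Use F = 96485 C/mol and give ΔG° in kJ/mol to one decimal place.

+914.7 kJ/mol

As written, Al³⁺/Al is reduced (cathode) and Mn³⁺/Mn²⁺ is oxidised (anode), so E°cell = (-1.67) − (+1.49) = -3.16 V.
Balancing electrons gives n = 3.
ΔG° = −nFE° = −(3)(96485)(-3.16) = 914,678 J = +914.7 kJ/mol.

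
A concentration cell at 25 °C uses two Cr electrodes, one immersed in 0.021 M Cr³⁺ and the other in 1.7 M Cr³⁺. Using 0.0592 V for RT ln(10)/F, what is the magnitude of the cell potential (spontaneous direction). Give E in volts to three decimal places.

+0.038 V

For a concentration cell E°cell = 0. The 1.7 M side is the cathode (reduction is favoured where [Cr³⁺] is higher).
With n = 3, E = −(0.0592/3) log([Cr³⁺]ₐₙ/[Cr³⁺]꜀ₐₜ) = −(0.0592/3) log(0.021/1.7) = −(0.0592/3)(-1.908) = +0.038 V.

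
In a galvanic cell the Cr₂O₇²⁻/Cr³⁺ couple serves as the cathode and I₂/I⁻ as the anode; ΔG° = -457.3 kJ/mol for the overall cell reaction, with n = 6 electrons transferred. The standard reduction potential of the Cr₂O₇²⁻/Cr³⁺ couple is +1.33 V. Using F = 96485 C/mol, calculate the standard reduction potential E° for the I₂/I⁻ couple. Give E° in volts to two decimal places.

E°cell = −ΔG°/(nF) = −(-457.3×10³)/((6)(96485)) = +0.790 V.
Since Cr₂O₇²⁻/Cr³⁺ is the cathode and I₂/I⁻ the anode, E°cell = E°(Cr₂O₇²⁻/Cr³⁺) − E°(I₂/I⁻).
So E°(I₂/I⁻) = E°(Cr₂O₇²⁻/Cr³⁺) − E°cell = (+1.33) − (+0.790) = +0.54 V.

+0.54 V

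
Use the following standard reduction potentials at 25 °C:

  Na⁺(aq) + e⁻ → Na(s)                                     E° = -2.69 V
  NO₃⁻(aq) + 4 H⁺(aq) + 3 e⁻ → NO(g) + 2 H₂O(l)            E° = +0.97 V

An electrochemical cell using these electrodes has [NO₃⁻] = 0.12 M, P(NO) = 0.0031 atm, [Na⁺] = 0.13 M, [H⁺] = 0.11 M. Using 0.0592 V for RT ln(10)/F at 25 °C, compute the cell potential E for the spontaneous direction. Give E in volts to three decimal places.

+3.668 V

NO₃⁻/NO is the cathode (higher E°), Na⁺/Na the anode: E°cell = +0.97 − (-2.69) = +3.66 V, n = 3.
Overall: NO₃⁻(aq) + 4 H⁺(aq) + 3 Na(s) → NO(g) + 2 H₂O(l) + 3 Na⁺(aq)
Q = P(NO)·[Na⁺]^3 / ([NO₃⁻]·[H⁺]^4); log Q = -0.412.
E = E° − (0.0592/n) log Q = +3.66 − (0.0592/3)(-0.412) = +3.668 V.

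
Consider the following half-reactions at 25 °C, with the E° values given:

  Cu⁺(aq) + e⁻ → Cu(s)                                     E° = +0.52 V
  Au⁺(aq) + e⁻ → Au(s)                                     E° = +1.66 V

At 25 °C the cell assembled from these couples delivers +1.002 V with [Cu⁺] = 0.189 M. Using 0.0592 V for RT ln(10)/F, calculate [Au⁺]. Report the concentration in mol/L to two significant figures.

Au⁺/Au is the cathode, Cu⁺/Cu the anode: E°cell = +1.14 V, n = 1.
Overall reaction: Au⁺(aq) + Cu(s) → Au(s) + Cu⁺(aq); Q = [Cu⁺]^1/[Au⁺]^1.
From E = E° − (0.0592/n) log Q: log Q = (E° − E)·n/0.0592 = (+1.14 − (+1.002))·1/0.0592 = 2.3311.
So 1·log[Au⁺] = 1·log(0.189) − log Q = -0.7235 − (2.3311) = -3.0546; [Au⁺] = 10^(-3.0546) ≈ 0.00088 M.

0.00088 M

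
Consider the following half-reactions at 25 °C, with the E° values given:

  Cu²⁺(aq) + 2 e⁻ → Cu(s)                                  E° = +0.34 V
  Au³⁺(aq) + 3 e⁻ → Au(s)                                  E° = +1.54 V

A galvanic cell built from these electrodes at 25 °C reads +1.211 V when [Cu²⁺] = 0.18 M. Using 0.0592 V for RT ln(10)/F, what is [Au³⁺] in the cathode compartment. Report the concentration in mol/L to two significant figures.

Au³⁺/Au is the cathode, Cu²⁺/Cu the anode: E°cell = +1.20 V, n = 6.
Overall reaction: 2 Au³⁺(aq) + 3 Cu(s) → 2 Au(s) + 3 Cu²⁺(aq); Q = [Cu²⁺]^3/[Au³⁺]^2.
From E = E° − (0.0592/n) log Q: log Q = (E° − E)·n/0.0592 = (+1.20 − (+1.211))·6/0.0592 = -1.1149.
So 2·log[Au³⁺] = 3·log(0.18) − log Q = -2.2342 − (-1.1149) = -1.1193; log[Au³⁺] = -1.1193 / 2 = -0.5596; [Au³⁺] = 10^(-0.5596) ≈ 0.28 M.

0.28 M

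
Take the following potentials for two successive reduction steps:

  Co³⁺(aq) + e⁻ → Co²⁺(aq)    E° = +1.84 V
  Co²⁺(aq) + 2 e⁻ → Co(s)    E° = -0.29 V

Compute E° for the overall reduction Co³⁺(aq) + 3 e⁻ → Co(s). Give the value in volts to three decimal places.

Adding the free-energy changes (−nFE°) of the two steps gives −n₃FE°₃ = −n₁FE°₁ − n₂FE°₂.
E°₃ = (1×+1.84 + 2×-0.29) / 3 = (+1.260) / 3 = +0.420 V.

+0.420 V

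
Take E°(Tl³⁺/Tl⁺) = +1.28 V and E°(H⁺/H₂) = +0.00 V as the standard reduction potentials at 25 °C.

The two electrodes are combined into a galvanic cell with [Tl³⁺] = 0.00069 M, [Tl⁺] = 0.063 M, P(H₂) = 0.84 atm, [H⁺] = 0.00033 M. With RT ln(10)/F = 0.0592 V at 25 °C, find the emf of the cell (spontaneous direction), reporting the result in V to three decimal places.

+1.426 V

Tl³⁺/Tl⁺ is the cathode (higher E°), H⁺/H₂ the anode: E°cell = +1.28 − (+0.00) = +1.28 V, n = 2.
Overall: Tl³⁺(aq) + H₂(g) → Tl⁺(aq) + 2 H⁺(aq)
Q = [Tl⁺]·[H⁺]^2 / ([Tl³⁺]·P(H₂)); log Q = -4.927.
E = E° − (0.0592/n) log Q = +1.28 − (0.0592/2)(-4.927) = +1.426 V.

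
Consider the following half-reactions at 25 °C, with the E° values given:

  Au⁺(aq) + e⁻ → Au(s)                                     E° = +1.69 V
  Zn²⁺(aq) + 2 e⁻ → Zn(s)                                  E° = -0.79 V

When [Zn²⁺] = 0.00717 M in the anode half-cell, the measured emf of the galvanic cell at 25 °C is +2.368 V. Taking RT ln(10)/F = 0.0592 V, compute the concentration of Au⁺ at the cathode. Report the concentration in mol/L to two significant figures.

0.0011 M

Au⁺/Au is the cathode, Zn²⁺/Zn the anode: E°cell = +2.48 V, n = 2.
Overall reaction: 2 Au⁺(aq) + Zn(s) → 2 Au(s) + Zn²⁺(aq); Q = [Zn²⁺]^1/[Au⁺]^2.
From E = E° − (0.0592/n) log Q: log Q = (E° − E)·n/0.0592 = (+2.48 − (+2.368))·2/0.0592 = 3.7838.
So 2·log[Au⁺] = 1·log(0.00717) − log Q = -2.1445 − (3.7838) = -5.9283; log[Au⁺] = -5.9283 / 2 = -2.9642; [Au⁺] = 10^(-2.9642) ≈ 0.0011 M.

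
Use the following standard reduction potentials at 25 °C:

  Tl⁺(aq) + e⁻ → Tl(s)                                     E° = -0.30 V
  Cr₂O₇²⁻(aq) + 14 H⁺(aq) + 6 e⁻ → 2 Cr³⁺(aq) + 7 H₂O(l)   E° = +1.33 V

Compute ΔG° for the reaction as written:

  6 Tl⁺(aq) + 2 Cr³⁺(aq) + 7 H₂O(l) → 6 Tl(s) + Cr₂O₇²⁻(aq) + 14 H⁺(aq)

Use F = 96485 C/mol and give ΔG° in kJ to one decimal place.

As written, Tl⁺/Tl is reduced (cathode) and Cr₂O₇²⁻/Cr³⁺ is oxidised (anode), so E°cell = (-0.30) − (+1.33) = -1.63 V.
Balancing electrons gives n = 6.
ΔG° = −nFE° = −(6)(96485)(-1.63) = 943,623 J = +943.6 kJ.

+943.6 kJ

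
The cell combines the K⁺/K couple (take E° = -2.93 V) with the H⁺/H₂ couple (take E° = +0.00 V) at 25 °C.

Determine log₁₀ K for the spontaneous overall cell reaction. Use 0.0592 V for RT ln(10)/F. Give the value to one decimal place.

99.0

Cathode: H⁺/H₂; anode: K⁺/K. E°cell = +2.93 V, n = 2.
log K = nE°cell / 0.0592 = (2)(+2.93) / 0.0592 = 99.0.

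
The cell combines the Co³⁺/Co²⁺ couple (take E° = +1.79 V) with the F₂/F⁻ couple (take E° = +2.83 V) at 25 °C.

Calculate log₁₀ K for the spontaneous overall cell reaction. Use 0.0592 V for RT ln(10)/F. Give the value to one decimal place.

35.1

Cathode: F₂/F⁻; anode: Co³⁺/Co²⁺. E°cell = +1.04 V, n = 2.
log K = nE°cell / 0.0592 = (2)(+1.04) / 0.0592 = 35.1.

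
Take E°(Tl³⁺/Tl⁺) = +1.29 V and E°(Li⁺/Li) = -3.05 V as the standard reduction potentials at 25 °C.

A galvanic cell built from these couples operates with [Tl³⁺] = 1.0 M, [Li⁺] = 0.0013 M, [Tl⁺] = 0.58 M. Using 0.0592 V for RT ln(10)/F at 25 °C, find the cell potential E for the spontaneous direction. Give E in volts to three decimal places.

Tl³⁺/Tl⁺ is the cathode (higher E°), Li⁺/Li the anode: E°cell = +1.29 − (-3.05) = +4.34 V, n = 2.
Overall: Tl³⁺(aq) + 2 Li(s) → Tl⁺(aq) + 2 Li⁺(aq)
Q = [Tl⁺]·[Li⁺]^2 / ([Tl³⁺]); log Q = -6.009.
E = E° − (0.0592/n) log Q = +4.34 − (0.0592/2)(-6.009) = +4.518 V.

+4.518 V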